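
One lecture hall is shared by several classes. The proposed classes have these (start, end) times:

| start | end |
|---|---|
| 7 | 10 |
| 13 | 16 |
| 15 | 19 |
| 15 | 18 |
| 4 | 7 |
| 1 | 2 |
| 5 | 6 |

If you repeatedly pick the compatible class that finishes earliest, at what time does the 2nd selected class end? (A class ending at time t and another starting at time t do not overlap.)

Sort by end time and greedily take each interval whose start is ≥ the last chosen end.
By end time: (1,2), (5,6), (4,7), (7,10), (13,16), (15,18), (15,19).
Pick (1,2); next start ≥ 2 → (5,6); next start ≥ 6 → (7,10); next start ≥ 10 → (13,16).
Selected: (1,2) (5,6) (7,10) (13,16)

6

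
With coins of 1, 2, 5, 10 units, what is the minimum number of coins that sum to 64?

64 − 6×10→4 − 2×2→0
Total coins = 6 + 2 = 8

8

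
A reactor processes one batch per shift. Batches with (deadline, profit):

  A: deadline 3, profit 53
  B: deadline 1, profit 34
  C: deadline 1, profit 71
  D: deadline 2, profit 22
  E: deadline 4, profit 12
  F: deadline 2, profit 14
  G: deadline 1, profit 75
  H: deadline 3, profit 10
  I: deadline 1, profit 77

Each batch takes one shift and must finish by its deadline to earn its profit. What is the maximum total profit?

164

Take jobs in profit order; each goes to the latest open slot no later than its deadline.
Profit order: I=77 G=75 C=71 A=53 B=34 D=22 F=14 E=12 H=10
Assign: I→slot 1, G skipped, C skipped, A→slot 3, B skipped, D→slot 2, F skipped, E→slot 4, H skipped.
Slots: [1:I] [2:D] [3:A] [4:E]
Profit = 77 + 22 + 53 + 12 = 164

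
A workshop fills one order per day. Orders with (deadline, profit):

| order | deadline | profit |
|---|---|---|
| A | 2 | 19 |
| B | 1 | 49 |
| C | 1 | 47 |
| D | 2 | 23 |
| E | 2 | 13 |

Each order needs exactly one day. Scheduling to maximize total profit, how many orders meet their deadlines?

Sort by profit descending; place each in the latest free slot ≤ its deadline.
By profit: B(d1,49), C(d1,47), D(d2,23), A(d2,19), E(d2,13)
B→slot 1; C skipped; D→slot 2; A skipped; E skipped.
2 of 5 scheduled.

2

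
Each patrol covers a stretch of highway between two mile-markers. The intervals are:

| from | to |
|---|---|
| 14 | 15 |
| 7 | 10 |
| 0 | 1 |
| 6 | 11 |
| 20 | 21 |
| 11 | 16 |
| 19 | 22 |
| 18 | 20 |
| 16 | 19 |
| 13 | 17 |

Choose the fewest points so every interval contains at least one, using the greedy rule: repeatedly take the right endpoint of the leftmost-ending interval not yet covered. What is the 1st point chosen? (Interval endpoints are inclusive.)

Process intervals by earliest right end; each time one isn't hit yet, stab at its right endpoint.
By right end: [0,1]  [7,10]  [6,11]  [14,15]  [11,16]  [13,17]  [16,19]  [18,20]  [20,21]  [19,22]
[0,1] uncovered → point at 1; [7,10] uncovered → point at 10; [14,15] uncovered → point at 15; [16,19] uncovered → point at 19; [20,21] uncovered → point at 21.
Points: 1, 10, 15, 19, 21 (5 total).

1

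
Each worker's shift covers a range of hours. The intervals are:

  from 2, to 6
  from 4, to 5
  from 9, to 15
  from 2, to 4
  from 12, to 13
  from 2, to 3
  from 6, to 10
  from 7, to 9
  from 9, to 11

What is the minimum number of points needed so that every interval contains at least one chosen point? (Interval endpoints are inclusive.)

4

Process intervals by earliest right end; each time one isn't hit yet, stab at its right endpoint.
By right end: [2,3]  [2,4]  [4,5]  [2,6]  [7,9]  [6,10]  [9,11]  [12,13]  [9,15]
[2,3] uncovered → point at 3; [4,5] uncovered → point at 5; [7,9] uncovered → point at 9; [12,13] uncovered → point at 13.
Points: 3, 5, 9, 13 (4 total).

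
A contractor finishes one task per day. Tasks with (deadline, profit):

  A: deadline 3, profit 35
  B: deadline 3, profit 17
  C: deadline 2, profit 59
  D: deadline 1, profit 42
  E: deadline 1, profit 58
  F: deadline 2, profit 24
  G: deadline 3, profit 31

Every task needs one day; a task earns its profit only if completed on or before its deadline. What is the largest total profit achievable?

152

Profit order: C=59 E=58 D=42 A=35 G=31 F=24 B=17
Assign: C→slot 2, E→slot 1, D skipped, A→slot 3, G skipped, F skipped, B skipped.
Slots: [1:E] [2:C] [3:A]
Profit = 58 + 59 + 35 = 152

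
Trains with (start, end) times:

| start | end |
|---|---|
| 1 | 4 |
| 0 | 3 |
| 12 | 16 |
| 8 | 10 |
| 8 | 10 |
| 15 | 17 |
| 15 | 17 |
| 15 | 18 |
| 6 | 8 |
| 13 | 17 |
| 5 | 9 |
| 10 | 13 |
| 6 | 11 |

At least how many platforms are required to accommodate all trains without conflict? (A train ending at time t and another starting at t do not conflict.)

Count concurrent intervals with a sweep; the peak is the room count.
starts: [0, 1, 5, 6, 6, 8, 8, 10, 12, 13, 15, 15, 15]
ends:   [3, 4, 8, 9, 10, 10, 11, 13, 16, 17, 17, 17, 18]
s0→1 s1→2 e3→1 e4→0 s5→1 s6→2 s6→3 e8→2 s8→3 s8→4 e9→3 e10→2 e10→1 s10→2 e11→1 s12→2 e13→1 s13→2 s15→3 s15→4 s15→5  — peak 5.

5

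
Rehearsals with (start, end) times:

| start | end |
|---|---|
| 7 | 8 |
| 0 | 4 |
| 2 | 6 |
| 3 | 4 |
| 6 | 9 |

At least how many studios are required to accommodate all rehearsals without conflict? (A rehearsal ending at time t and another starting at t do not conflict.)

3

The answer is the maximum number of intervals overlapping at any instant.
Events (time:±→running): 0:+→1 2:+→2 3:+→3 … peak 3.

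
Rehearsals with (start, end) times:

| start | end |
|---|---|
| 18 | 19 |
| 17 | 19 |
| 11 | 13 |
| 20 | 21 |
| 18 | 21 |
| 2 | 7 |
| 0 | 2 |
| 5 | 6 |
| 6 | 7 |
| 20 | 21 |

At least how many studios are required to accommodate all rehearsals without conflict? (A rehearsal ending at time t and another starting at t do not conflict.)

Events (time:±→running): 0:+→1 2:-→0 2:+→1 5:+→2 6:-→1 6:+→2 7:-→1 7:-→0 11:+→1 13:-→0 17:+→1 18:+→2 18:+→3 … peak 3.

3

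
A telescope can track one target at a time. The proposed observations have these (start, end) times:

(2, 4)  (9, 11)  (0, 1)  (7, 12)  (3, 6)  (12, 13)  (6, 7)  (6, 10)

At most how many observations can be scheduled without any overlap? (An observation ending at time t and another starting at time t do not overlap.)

5

Sort by end time and greedily take each interval whose start is ≥ the last chosen end.
Sorted by end: (0,1)  (2,4)  (3,6)  (6,7)  (6,10)  (9,11)  (7,12)  (12,13)
take (0,1); take (2,4); skip (3,6); take (6,7); take (9,11); skip (7,12); take (12,13).
Selected 5 observations.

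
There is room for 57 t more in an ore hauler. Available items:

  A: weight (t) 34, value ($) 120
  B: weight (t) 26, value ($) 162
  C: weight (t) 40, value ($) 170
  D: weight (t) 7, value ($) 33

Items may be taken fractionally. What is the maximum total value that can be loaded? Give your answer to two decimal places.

297.00

Greedy by value/weight ratio, highest first.
Order: B (162/26=6.23) > D (33/7=4.71) > C (170/40=4.25) > A (120/34=3.53)
Fill: take B (26 @ 162) → take D (7 @ 33) → take 24/40 of C → 102.00; 57/57 used.
Total value = 297.00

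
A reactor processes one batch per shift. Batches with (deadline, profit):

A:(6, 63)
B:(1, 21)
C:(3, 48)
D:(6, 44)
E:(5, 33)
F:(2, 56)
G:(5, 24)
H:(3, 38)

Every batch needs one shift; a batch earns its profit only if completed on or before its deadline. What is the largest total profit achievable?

282

Sort by profit descending; place each in the latest free slot ≤ its deadline.
By profit: A(d6,63), F(d2,56), C(d3,48), D(d6,44), H(d3,38), E(d5,33), G(d5,24), B(d1,21)
A→slot 6; F→slot 2; C→slot 3; D→slot 5; H→slot 1; E→slot 4; G skipped; B skipped.
Profit = 38 + 56 + 48 + 33 + 44 + 63 = 282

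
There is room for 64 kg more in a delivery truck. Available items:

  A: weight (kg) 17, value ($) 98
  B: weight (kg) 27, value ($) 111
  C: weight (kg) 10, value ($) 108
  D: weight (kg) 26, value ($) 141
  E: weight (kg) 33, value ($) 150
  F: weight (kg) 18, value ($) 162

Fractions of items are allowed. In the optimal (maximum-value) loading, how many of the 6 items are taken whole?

Ratios (sorted): C 10.80, F 9.00, A 5.76, D 5.42, E 4.55, B 4.11
take C (10 @ 108); take F (18 @ 162); take A (17 @ 98); take 19/26 of D → 103.04. Capacity used 64/64.
3 item(s) taken whole; one partial (take 19/26 of D).

3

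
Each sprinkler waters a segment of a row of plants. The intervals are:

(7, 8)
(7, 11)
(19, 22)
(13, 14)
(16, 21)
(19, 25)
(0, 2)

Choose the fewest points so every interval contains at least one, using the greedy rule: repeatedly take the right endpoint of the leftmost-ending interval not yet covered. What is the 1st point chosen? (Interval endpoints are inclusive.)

By right end: [0,2]  [7,8]  [7,11]  [13,14]  [16,21]  [19,22]  [19,25]
[0,2] uncovered → point at 2; [7,8] uncovered → point at 8; [13,14] uncovered → point at 14; [16,21] uncovered → point at 21.
Points: 2, 8, 14, 21 (4 total).

2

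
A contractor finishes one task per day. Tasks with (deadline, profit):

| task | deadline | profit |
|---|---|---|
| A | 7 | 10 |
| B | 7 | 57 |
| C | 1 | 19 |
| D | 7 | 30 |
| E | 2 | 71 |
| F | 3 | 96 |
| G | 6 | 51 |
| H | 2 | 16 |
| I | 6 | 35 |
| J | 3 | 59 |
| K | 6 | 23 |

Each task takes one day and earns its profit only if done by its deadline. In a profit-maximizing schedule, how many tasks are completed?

By profit: F(d3,96), E(d2,71), J(d3,59), B(d7,57), G(d6,51), I(d6,35), D(d7,30), K(d6,23), C(d1,19), H(d2,16), A(d7,10)
F→slot 3; E→slot 2; J→slot 1; B→slot 7; G→slot 6; I→slot 5; D→slot 4; K skipped; C skipped; H skipped; A skipped.
7 of 11 scheduled.

7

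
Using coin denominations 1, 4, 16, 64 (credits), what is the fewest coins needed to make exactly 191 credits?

11

Use the largest denomination that fits, subtract, and repeat.
191 = 2×64 + 3×16 + 3×4 + 3×1
Total coins = 2 + 3 + 3 + 3 = 11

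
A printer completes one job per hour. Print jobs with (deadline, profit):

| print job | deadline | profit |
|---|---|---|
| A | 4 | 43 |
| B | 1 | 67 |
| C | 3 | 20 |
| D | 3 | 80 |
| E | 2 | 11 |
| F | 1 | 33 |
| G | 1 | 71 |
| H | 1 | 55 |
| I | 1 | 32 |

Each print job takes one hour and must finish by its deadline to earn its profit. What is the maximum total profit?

By profit: D(d3,80), G(d1,71), B(d1,67), H(d1,55), A(d4,43), F(d1,33), I(d1,32), C(d3,20), E(d2,11)
D→slot 3; G→slot 1; B skipped; H skipped; A→slot 4; F skipped; I skipped; C→slot 2; E skipped.
Profit = 71 + 20 + 80 + 43 = 214

214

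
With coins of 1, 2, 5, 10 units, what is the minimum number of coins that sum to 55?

6

55 − 5×10→5 − 1×5→0
Total coins = 5 + 1 = 6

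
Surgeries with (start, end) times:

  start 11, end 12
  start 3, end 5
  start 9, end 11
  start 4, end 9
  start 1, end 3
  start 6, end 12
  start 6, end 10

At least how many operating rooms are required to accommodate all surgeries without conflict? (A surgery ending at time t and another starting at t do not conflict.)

3

Count concurrent intervals with a sweep; the peak is the room count.
Events (time:±→running): 1:+→1 3:-→0 3:+→1 4:+→2 5:-→1 6:+→2 6:+→3 … peak 3.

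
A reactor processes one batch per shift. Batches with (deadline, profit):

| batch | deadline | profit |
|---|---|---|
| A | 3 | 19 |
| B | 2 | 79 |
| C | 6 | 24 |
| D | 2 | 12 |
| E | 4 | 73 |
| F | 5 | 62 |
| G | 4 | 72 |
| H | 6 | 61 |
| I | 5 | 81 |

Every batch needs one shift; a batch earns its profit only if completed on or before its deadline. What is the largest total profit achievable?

Take jobs in profit order; each goes to the latest open slot no later than its deadline.
Profit order: I=81 B=79 E=73 G=72 F=62 H=61 C=24 A=19 D=12
Assign: I→slot 5, B→slot 2, E→slot 4, G→slot 3, F→slot 1, H→slot 6, C skipped, A skipped, D skipped.
Slots: [1:F] [2:B] [3:G] [4:E] [5:I] [6:H]
Profit = 62 + 79 + 72 + 73 + 81 + 61 = 428

428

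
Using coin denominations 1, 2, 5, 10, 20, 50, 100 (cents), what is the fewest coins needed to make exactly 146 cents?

146 − 1×100→46 − 2×20→6 − 1×5→1 − 1×1→0
Total coins = 1 + 2 + 1 + 1 = 5

5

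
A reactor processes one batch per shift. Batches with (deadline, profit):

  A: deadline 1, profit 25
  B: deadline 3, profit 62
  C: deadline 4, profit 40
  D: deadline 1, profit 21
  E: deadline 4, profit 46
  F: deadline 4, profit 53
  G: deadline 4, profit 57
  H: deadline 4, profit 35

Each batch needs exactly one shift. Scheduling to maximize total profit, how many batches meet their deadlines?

4

Profit order: B=62 G=57 F=53 E=46 C=40 H=35 A=25 D=21
Assign: B→slot 3, G→slot 4, F→slot 2, E→slot 1, C skipped, H skipped, A skipped, D skipped.
Slots: [1:E] [2:F] [3:B] [4:G]
4 of 8 scheduled.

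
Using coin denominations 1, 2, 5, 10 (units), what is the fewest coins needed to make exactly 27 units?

27 − 2×10→7 − 1×5→2 − 1×2→0
Total coins = 2 + 1 + 1 = 4

4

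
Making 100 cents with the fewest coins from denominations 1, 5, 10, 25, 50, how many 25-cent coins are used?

Use the largest denomination that fits, subtract, and repeat.
100 = 2×50
Count of 25: 0

0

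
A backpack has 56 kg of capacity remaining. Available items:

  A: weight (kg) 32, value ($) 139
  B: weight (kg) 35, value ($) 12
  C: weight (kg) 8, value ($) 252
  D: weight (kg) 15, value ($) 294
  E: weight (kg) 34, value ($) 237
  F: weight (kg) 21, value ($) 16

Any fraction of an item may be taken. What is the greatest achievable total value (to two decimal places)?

Sort by value per unit weight and fill in that order.
Order: C (252/8=31.50) > D (294/15=19.60) > E (237/34=6.97) > A (139/32=4.34) > F (16/21=0.76) > B (12/35=0.34)
Fill: take C (8 @ 252) → take D (15 @ 294) → take 33/34 of E → 230.03; 56/56 used.
Total value = 776.03

776.03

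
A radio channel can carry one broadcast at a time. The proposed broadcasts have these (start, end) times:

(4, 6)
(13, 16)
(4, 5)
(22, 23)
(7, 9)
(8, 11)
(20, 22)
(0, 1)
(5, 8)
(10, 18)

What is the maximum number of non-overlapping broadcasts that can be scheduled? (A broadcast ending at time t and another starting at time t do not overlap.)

7

By end time: (0,1), (4,5), (4,6), (5,8), (7,9), (8,11), (13,16), (10,18), (20,22), (22,23).
Pick (0,1); next start ≥ 1 → (4,5); next start ≥ 5 → (5,8); next start ≥ 8 → (8,11); next start ≥ 11 → (13,16); next start ≥ 16 → (20,22); next start ≥ 22 → (22,23).
Selected 7 broadcasts.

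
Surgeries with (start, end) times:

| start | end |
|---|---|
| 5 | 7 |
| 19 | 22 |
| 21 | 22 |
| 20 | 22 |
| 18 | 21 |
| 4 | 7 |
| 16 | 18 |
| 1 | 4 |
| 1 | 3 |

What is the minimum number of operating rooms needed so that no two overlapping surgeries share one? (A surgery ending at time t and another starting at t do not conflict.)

Events (time:±→running): 1:+→1 1:+→2 3:-→1 4:-→0 4:+→1 5:+→2 7:-→1 7:-→0 16:+→1 18:-→0 18:+→1 19:+→2 20:+→3 … peak 3.

3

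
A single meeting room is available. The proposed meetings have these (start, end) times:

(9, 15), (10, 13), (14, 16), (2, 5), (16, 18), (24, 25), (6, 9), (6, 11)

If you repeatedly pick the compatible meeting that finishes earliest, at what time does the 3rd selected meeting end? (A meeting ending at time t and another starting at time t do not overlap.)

Sorted by end: (2,5)  (6,9)  (6,11)  (10,13)  (9,15)  (14,16)  (16,18)  (24,25)
take (2,5); take (6,9); take (10,13); skip (9,15); take (14,16); take (16,18); take (24,25).
Selected: (2,5) (6,9) (10,13) (14,16) (16,18) (24,25)

13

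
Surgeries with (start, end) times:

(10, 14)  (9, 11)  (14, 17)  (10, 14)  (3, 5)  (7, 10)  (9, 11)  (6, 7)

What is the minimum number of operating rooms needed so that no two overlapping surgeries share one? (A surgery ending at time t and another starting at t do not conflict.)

Count concurrent intervals with a sweep; the peak is the room count.
Events (time:±→running): 3:+→1 5:-→0 6:+→1 7:-→0 7:+→1 9:+→2 9:+→3 10:-→2 10:+→3 10:+→4 … peak 4.

4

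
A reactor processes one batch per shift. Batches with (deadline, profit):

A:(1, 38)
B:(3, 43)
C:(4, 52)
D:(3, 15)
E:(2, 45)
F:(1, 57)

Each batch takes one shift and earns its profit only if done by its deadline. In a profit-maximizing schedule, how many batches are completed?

4

Take jobs in profit order; each goes to the latest open slot no later than its deadline.
Profit order: F=57 C=52 E=45 B=43 A=38 D=15
Assign: F→slot 1, C→slot 4, E→slot 2, B→slot 3, A skipped, D skipped.
Slots: [1:F] [2:E] [3:B] [4:C]
4 of 6 scheduled.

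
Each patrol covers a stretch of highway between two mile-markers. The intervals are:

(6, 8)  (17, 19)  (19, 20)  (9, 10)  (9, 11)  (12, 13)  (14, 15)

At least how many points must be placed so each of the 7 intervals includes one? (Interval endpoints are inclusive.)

Sorted: [6,8] [9,10] [9,11] [12,13] [14,15] [17,19] [19,20]
{[6,8]} hit by 8; {[9,10],[9,11]} hit by 10; {[12,13]} hit by 13; {[14,15]} hit by 15; {[17,19],[19,20]} hit by 19.
Points: 8, 10, 13, 15, 19 (5 total).

5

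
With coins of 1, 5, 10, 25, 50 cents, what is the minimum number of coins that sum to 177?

Greedy: take as many of the largest coin as possible, then repeat with the remainder.
177 = 3×50 + 1×25 + 2×1
Total coins = 3 + 1 + 2 = 6

6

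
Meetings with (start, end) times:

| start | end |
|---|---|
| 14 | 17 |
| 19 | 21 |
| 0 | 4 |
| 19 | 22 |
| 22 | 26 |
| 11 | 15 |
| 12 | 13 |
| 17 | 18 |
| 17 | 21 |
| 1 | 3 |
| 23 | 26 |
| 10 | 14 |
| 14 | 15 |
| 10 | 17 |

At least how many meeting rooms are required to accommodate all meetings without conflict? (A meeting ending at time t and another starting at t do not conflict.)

4

The answer is the maximum number of intervals overlapping at any instant.
Events (time:±→running): 0:+→1 1:+→2 3:-→1 4:-→0 10:+→1 10:+→2 11:+→3 12:+→4 … peak 4.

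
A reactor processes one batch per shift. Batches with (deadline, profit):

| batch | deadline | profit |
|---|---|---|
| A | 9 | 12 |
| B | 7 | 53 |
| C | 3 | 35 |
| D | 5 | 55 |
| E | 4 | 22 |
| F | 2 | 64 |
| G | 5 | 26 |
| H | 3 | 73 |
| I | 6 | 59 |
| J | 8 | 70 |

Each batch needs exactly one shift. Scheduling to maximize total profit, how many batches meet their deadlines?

Profit order: H=73 J=70 F=64 I=59 D=55 B=53 C=35 G=26 E=22 A=12
Assign: H→slot 3, J→slot 8, F→slot 2, I→slot 6, D→slot 5, B→slot 7, C→slot 1, G→slot 4, E skipped, A→slot 9.
Slots: [1:C] [2:F] [3:H] [4:G] [5:D] [6:I] [7:B] [8:J] [9:A]
9 of 10 scheduled.

9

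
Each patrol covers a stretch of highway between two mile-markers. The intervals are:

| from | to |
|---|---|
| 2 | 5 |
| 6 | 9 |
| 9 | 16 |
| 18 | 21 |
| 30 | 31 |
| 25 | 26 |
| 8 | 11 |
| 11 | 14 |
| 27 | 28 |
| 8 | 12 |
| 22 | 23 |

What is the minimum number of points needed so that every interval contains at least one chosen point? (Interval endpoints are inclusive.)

8

Process intervals by earliest right end; each time one isn't hit yet, stab at its right endpoint.
Sorted: [2,5] [6,9] [8,11] [8,12] [11,14] [9,16] [18,21] [22,23] [25,26] [27,28] [30,31]
{[2,5]} hit by 5; {[6,9],[8,11],[8,12]} hit by 9; {[11,14],[9,16]} hit by 14; {[18,21]} hit by 21; {[22,23]} hit by 23; {[25,26]} hit by 26; {[27,28]} hit by 28; {[30,31]} hit by 31.
Points: 5, 9, 14, 21, 23, 26, 28, 31 (8 total).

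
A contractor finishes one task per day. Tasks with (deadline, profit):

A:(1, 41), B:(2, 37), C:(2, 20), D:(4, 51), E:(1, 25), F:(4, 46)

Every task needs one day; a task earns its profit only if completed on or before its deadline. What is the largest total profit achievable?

Sort by profit descending; place each in the latest free slot ≤ its deadline.
Profit order: D=51 F=46 A=41 B=37 E=25 C=20
Assign: D→slot 4, F→slot 3, A→slot 1, B→slot 2, E skipped, C skipped.
Slots: [1:A] [2:B] [3:F] [4:D]
Profit = 41 + 37 + 46 + 51 = 175

175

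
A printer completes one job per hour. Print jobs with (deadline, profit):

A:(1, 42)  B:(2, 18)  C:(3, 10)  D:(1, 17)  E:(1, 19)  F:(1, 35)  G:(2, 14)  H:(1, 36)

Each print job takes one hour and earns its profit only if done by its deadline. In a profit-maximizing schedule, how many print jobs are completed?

3

By profit: A(d1,42), H(d1,36), F(d1,35), E(d1,19), B(d2,18), D(d1,17), G(d2,14), C(d3,10)
A→slot 1; H skipped; F skipped; E skipped; B→slot 2; D skipped; G skipped; C→slot 3.
3 of 8 scheduled.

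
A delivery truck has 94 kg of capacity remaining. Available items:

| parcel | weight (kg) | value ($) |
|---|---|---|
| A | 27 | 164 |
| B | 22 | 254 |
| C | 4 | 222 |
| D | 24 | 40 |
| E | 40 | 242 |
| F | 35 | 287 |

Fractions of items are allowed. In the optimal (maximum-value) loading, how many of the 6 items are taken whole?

Order: C (222/4=55.50) > B (254/22=11.55) > F (287/35=8.20) > A (164/27=6.07) > E (242/40=6.05) > D (40/24=1.67)
Fill: take C (4 @ 222) → take B (22 @ 254) → take F (35 @ 287) → take A (27 @ 164) → take 6/40 of E → 36.30; 94/94 used.
4 item(s) taken whole; one partial (take 6/40 of E).

4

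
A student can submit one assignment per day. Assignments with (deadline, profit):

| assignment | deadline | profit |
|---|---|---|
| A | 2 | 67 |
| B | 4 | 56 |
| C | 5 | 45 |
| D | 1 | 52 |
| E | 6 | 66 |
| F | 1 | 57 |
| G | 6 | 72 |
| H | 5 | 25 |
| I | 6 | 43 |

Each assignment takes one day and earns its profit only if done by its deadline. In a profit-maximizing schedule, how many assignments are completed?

Sort by profit descending; place each in the latest free slot ≤ its deadline.
By profit: G(d6,72), A(d2,67), E(d6,66), F(d1,57), B(d4,56), D(d1,52), C(d5,45), I(d6,43), H(d5,25)
G→slot 6; A→slot 2; E→slot 5; F→slot 1; B→slot 4; D skipped; C→slot 3; I skipped; H skipped.
6 of 9 scheduled.

6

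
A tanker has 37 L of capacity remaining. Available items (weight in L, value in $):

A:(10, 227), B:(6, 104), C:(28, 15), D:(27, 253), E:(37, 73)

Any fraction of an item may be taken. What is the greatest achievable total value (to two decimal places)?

Greedy by value/weight ratio, highest first.
Ratios (sorted): A 22.70, B 17.33, D 9.37, E 1.97, C 0.54
take A (10 @ 227); take B (6 @ 104); take 21/27 of D → 196.78. Capacity used 37/37.
Total value = 527.78

527.78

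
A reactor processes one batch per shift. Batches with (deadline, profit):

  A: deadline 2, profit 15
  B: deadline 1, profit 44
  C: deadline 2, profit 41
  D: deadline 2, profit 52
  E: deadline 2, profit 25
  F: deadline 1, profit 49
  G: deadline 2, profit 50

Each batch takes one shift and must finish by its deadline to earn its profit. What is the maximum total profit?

Sort by profit descending; place each in the latest free slot ≤ its deadline.
Profit order: D=52 G=50 F=49 B=44 C=41 E=25 A=15
Assign: D→slot 2, G→slot 1, F skipped, B skipped, C skipped, E skipped, A skipped.
Slots: [1:G] [2:D]
Profit = 50 + 52 = 102

102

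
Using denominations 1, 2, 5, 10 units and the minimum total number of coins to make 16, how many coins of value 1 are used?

1

16 − 1×10→6 − 1×5→1 − 1×1→0
Count of 1: 1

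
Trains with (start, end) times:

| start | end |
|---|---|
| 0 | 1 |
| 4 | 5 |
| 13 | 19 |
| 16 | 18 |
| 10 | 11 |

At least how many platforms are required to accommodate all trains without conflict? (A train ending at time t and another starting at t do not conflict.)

2

Count concurrent intervals with a sweep; the peak is the room count.
Events (time:±→running): 0:+→1 1:-→0 4:+→1 5:-→0 10:+→1 11:-→0 13:+→1 16:+→2 … peak 2.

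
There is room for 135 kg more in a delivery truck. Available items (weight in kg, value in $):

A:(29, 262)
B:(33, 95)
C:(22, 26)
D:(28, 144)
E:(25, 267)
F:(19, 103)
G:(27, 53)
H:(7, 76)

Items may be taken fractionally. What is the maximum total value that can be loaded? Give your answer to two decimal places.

Ratios (sorted): H 10.86, E 10.68, A 9.03, F 5.42, D 5.14, B 2.88, G 1.96, C 1.18
take H (7 @ 76); take E (25 @ 267); take A (29 @ 262); take F (19 @ 103); take D (28 @ 144); take 27/33 of B → 77.73. Capacity used 135/135.
Total value = 929.73

929.73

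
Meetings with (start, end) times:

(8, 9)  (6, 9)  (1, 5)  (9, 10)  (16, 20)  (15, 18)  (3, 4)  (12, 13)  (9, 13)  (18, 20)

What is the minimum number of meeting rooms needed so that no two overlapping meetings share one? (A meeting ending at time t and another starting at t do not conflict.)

2

Count concurrent intervals with a sweep; the peak is the room count.
starts: [1, 3, 6, 8, 9, 9, 12, 15, 16, 18]
ends:   [4, 5, 9, 9, 10, 13, 13, 18, 20, 20]
s1→1 s3→2  — peak 2.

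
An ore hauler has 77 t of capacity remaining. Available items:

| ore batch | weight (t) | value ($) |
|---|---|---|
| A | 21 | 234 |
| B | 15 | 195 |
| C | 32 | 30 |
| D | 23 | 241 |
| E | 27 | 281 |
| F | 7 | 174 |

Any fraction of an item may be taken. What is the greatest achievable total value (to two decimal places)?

Sort by value per unit weight and fill in that order.
Order: F (174/7=24.86) > B (195/15=13.00) > A (234/21=11.14) > D (241/23=10.48) > E (281/27=10.41) > C (30/32=0.94)
Fill: take F (7 @ 174) → take B (15 @ 195) → take A (21 @ 234) → take D (23 @ 241) → take 11/27 of E → 114.48; 77/77 used.
Total value = 958.48

958.48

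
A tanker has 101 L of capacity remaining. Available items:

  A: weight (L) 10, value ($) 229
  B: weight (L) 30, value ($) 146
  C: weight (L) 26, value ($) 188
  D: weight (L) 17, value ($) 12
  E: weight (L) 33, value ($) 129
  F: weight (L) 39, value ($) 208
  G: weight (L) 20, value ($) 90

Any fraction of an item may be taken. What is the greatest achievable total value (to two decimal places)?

Greedy by value/weight ratio, highest first.
Ratios (sorted): A 22.90, C 7.23, F 5.33, B 4.87, G 4.50, E 3.91, D 0.71
take A (10 @ 229); take C (26 @ 188); take F (39 @ 208); take 26/30 of B → 126.53. Capacity used 101/101.
Total value = 751.53

751.53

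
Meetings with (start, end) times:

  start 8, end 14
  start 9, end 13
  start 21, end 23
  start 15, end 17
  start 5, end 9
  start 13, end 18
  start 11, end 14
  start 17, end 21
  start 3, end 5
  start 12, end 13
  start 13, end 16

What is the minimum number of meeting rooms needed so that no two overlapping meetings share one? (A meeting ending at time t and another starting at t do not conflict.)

4

Events (time:±→running): 3:+→1 5:-→0 5:+→1 8:+→2 9:-→1 9:+→2 11:+→3 12:+→4 … peak 4.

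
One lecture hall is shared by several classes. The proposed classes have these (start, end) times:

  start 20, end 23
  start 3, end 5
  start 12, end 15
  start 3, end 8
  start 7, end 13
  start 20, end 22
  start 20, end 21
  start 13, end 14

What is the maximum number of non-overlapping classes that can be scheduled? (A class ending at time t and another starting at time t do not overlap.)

4

Order by finish time; keep every interval that doesn't clash with the previous kept one.
Sorted by end: (3,5)  (3,8)  (7,13)  (13,14)  (12,15)  (20,21)  (20,22)  (20,23)
take (3,5); take (7,13); take (13,14); skip (12,15); take (20,21).
Selected 4 classes.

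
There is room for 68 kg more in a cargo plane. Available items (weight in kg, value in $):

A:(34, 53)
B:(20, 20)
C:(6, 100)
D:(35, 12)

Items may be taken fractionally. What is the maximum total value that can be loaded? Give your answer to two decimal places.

175.74

Order: C (100/6=16.67) > A (53/34=1.56) > B (20/20=1.00) > D (12/35=0.34)
Fill: take C (6 @ 100) → take A (34 @ 53) → take B (20 @ 20) → take 8/35 of D → 2.74; 68/68 used.
Total value = 175.74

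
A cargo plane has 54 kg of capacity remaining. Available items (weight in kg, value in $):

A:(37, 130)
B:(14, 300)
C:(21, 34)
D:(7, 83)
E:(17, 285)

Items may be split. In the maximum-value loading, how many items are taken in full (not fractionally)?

Order: B (300/14=21.43) > E (285/17=16.76) > D (83/7=11.86) > A (130/37=3.51) > C (34/21=1.62)
Fill: take B (14 @ 300) → take E (17 @ 285) → take D (7 @ 83) → take 16/37 of A → 56.22; 54/54 used.
3 item(s) taken whole; one partial (take 16/37 of A).

3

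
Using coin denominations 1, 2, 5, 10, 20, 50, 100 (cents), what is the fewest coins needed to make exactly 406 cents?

6

Use the largest denomination that fits, subtract, and repeat.
406 = 4×100 + 1×5 + 1×1
Total coins = 4 + 1 + 1 = 6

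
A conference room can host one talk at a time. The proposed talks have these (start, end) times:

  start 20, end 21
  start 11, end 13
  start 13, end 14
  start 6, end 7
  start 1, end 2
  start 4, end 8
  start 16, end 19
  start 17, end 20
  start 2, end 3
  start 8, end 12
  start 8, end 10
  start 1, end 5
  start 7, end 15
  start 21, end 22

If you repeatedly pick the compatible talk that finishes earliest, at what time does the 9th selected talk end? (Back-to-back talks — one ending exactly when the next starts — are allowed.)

22

Greedy by earliest finish: after sorting by end time, pick each interval compatible with the last pick.
Sorted by end: (1,2)  (2,3)  (1,5)  (6,7)  (4,8)  (8,10)  (8,12)  (11,13)  (13,14)  (7,15)  (16,19)  (17,20)  (20,21)  (21,22)
take (1,2); take (2,3); take (6,7); take (8,10); take (11,13); take (13,14); take (16,19); take (20,21); take (21,22).
Selected: (1,2) (2,3) (6,7) (8,10) (11,13) (13,14) (16,19) (20,21) (21,22)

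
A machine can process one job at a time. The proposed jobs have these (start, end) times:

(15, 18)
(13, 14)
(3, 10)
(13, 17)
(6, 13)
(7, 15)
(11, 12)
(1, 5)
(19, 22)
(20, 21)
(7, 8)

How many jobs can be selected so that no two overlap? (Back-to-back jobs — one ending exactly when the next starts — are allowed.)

6

Sort by end time and greedily take each interval whose start is ≥ the last chosen end.
Sorted by end: (1,5)  (7,8)  (3,10)  (11,12)  (6,13)  (13,14)  (7,15)  (13,17)  (15,18)  (20,21)  (19,22)
take (1,5); take (7,8); take (11,12); skip (6,13); take (13,14); skip (13,17); take (15,18); take (20,21).
Selected 6 jobs.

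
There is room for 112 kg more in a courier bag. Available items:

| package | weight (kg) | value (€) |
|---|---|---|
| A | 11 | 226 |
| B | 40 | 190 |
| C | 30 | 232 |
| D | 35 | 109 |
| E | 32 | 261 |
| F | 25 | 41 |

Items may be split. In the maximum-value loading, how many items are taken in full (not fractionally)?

3

Ratios (sorted): A 20.55, E 8.16, C 7.73, B 4.75, D 3.11, F 1.64
take A (11 @ 226); take E (32 @ 261); take C (30 @ 232); take 39/40 of B → 185.25. Capacity used 112/112.
3 item(s) taken whole; one partial (take 39/40 of B).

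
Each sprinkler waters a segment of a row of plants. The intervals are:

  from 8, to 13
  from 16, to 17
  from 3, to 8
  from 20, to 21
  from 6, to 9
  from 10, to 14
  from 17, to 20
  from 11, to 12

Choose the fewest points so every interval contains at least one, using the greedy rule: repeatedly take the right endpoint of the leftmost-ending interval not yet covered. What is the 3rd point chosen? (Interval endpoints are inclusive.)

17

Sorted: [3,8] [6,9] [11,12] [8,13] [10,14] [16,17] [17,20] [20,21]
{[3,8],[6,9]} hit by 8; {[11,12],[8,13],[10,14]} hit by 12; {[16,17],[17,20]} hit by 17; {[20,21]} hit by 21.
Points: 8, 12, 17, 21 (4 total).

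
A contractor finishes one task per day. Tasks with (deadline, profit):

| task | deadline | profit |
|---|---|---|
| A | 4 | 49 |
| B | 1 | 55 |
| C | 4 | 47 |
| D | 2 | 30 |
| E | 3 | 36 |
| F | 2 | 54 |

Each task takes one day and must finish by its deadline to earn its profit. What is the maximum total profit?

Sort by profit descending; place each in the latest free slot ≤ its deadline.
By profit: B(d1,55), F(d2,54), A(d4,49), C(d4,47), E(d3,36), D(d2,30)
B→slot 1; F→slot 2; A→slot 4; C→slot 3; E skipped; D skipped.
Profit = 55 + 54 + 47 + 49 = 205

205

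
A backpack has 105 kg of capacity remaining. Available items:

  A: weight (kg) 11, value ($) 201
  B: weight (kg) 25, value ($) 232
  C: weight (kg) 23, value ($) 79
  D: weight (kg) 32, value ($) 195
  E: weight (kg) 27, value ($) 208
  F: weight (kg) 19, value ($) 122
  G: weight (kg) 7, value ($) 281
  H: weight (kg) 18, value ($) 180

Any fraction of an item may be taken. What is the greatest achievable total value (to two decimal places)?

1211.16

Ratios (sorted): G 40.14, A 18.27, H 10.00, B 9.28, E 7.70, F 6.42, D 6.09, C 3.43
take G (7 @ 281); take A (11 @ 201); take H (18 @ 180); take B (25 @ 232); take E (27 @ 208); take 17/19 of F → 109.16. Capacity used 105/105.
Total value = 1211.16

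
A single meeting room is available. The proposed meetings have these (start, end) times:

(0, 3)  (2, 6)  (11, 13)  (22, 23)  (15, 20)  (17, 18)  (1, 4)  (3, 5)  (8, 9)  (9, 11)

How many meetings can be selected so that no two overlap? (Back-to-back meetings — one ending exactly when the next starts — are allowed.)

By end time: (0,3), (1,4), (3,5), (2,6), (8,9), (9,11), (11,13), (17,18), (15,20), (22,23).
Pick (0,3); next start ≥ 3 → (3,5); next start ≥ 5 → (8,9); next start ≥ 9 → (9,11); next start ≥ 11 → (11,13); next start ≥ 13 → (17,18); next start ≥ 18 → (22,23).
Selected 7 meetings.

7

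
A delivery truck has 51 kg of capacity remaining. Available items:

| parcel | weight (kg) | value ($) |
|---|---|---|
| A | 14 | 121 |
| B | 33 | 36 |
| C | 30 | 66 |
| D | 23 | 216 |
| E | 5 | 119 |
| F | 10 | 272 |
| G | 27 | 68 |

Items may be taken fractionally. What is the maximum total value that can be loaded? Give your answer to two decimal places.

719.36

Sort by value per unit weight and fill in that order.
Order: F (272/10=27.20) > E (119/5=23.80) > D (216/23=9.39) > A (121/14=8.64) > G (68/27=2.52) > C (66/30=2.20) > B (36/33=1.09)
Fill: take F (10 @ 272) → take E (5 @ 119) → take D (23 @ 216) → take 13/14 of A → 112.36; 51/51 used.
Total value = 719.36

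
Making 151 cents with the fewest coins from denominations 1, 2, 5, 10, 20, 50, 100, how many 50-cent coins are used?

Greedy: take as many of the largest coin as possible, then repeat with the remainder.
151 = 1×100 + 1×50 + 1×1
Count of 50: 1

1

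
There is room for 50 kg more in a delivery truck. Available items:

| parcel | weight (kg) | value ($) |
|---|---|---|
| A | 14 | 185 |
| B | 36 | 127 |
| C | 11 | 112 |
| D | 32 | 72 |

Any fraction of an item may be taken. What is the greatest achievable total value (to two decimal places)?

Greedy by value/weight ratio, highest first.
Order: A (185/14=13.21) > C (112/11=10.18) > B (127/36=3.53) > D (72/32=2.25)
Fill: take A (14 @ 185) → take C (11 @ 112) → take 25/36 of B → 88.19; 50/50 used.
Total value = 385.19

385.19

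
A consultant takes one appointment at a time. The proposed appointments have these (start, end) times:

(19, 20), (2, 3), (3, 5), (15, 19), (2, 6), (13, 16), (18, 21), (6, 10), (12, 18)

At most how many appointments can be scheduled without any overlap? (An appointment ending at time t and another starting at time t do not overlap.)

5

Order by finish time; keep every interval that doesn't clash with the previous kept one.
By end time: (2,3), (3,5), (2,6), (6,10), (13,16), (12,18), (15,19), (19,20), (18,21).
Pick (2,3); next start ≥ 3 → (3,5); next start ≥ 5 → (6,10); next start ≥ 10 → (13,16); next start ≥ 16 → (19,20).
Selected 5 appointments.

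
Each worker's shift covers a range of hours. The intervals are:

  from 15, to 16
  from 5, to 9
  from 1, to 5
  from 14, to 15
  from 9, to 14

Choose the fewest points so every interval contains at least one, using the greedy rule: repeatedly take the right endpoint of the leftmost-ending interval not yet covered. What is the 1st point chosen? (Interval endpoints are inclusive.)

Sort by right endpoint; whenever an interval is uncovered, place a point at its right end.
By right end: [1,5]  [5,9]  [9,14]  [14,15]  [15,16]
[1,5] uncovered → point at 5; [9,14] uncovered → point at 14; [15,16] uncovered → point at 16.
Points: 5, 14, 16 (3 total).

5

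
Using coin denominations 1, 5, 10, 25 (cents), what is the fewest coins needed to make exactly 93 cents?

Greedy: take as many of the largest coin as possible, then repeat with the remainder.
93 − 3×25→18 − 1×10→8 − 1×5→3 − 3×1→0
Total coins = 3 + 1 + 1 + 3 = 8

8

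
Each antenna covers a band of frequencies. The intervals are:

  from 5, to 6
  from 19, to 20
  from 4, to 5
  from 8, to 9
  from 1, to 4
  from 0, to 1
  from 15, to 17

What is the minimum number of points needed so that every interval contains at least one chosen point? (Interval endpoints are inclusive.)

5

Process intervals by earliest right end; each time one isn't hit yet, stab at its right endpoint.
By right end: [0,1]  [1,4]  [4,5]  [5,6]  [8,9]  [15,17]  [19,20]
[0,1] uncovered → point at 1; [4,5] uncovered → point at 5; [8,9] uncovered → point at 9; [15,17] uncovered → point at 17; [19,20] uncovered → point at 20.
Points: 1, 5, 9, 17, 20 (5 total).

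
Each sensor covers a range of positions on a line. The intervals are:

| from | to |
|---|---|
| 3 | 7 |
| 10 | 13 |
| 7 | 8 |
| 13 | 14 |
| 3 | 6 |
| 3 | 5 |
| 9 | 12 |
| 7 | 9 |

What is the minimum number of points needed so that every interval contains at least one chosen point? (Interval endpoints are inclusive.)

4

By right end: [3,5]  [3,6]  [3,7]  [7,8]  [7,9]  [9,12]  [10,13]  [13,14]
[3,5] uncovered → point at 5; [7,8] uncovered → point at 8; [9,12] uncovered → point at 12; [13,14] uncovered → point at 14.
Points: 5, 8, 12, 14 (4 total).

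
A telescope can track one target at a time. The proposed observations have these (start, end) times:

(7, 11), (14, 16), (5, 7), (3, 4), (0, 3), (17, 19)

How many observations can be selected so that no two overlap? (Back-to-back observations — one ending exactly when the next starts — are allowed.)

6

Sort by end time and greedily take each interval whose start is ≥ the last chosen end.
By end time: (0,3), (3,4), (5,7), (7,11), (14,16), (17,19).
Pick (0,3); next start ≥ 3 → (3,4); next start ≥ 4 → (5,7); next start ≥ 7 → (7,11); next start ≥ 11 → (14,16); next start ≥ 16 → (17,19).
Selected 6 observations.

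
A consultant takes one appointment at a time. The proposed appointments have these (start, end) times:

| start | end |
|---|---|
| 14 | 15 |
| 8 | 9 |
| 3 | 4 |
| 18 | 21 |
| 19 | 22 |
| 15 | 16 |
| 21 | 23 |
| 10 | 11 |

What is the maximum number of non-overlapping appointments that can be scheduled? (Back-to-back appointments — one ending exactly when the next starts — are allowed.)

7

Order by finish time; keep every interval that doesn't clash with the previous kept one.
By end time: (3,4), (8,9), (10,11), (14,15), (15,16), (18,21), (19,22), (21,23).
Pick (3,4); next start ≥ 4 → (8,9); next start ≥ 9 → (10,11); next start ≥ 11 → (14,15); next start ≥ 15 → (15,16); next start ≥ 16 → (18,21); next start ≥ 21 → (21,23).
Selected 7 appointments.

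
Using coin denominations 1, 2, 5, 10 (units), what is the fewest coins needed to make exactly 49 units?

7

Use the largest denomination that fits, subtract, and repeat.
49 − 4×10→9 − 1×5→4 − 2×2→0
Total coins = 4 + 1 + 2 = 7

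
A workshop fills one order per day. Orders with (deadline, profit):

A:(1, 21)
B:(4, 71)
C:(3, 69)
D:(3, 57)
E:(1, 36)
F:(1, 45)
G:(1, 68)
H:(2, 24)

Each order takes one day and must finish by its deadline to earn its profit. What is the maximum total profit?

265

Profit order: B=71 C=69 G=68 D=57 F=45 E=36 H=24 A=21
Assign: B→slot 4, C→slot 3, G→slot 1, D→slot 2, F skipped, E skipped, H skipped, A skipped.
Slots: [1:G] [2:D] [3:C] [4:B]
Profit = 68 + 57 + 69 + 71 = 265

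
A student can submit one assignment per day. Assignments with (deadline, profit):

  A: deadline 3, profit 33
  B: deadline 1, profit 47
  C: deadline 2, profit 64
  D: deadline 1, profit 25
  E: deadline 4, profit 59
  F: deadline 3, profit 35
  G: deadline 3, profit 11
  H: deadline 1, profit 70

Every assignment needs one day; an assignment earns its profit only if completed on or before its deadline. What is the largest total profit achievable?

Sort by profit descending; place each in the latest free slot ≤ its deadline.
By profit: H(d1,70), C(d2,64), E(d4,59), B(d1,47), F(d3,35), A(d3,33), D(d1,25), G(d3,11)
H→slot 1; C→slot 2; E→slot 4; B skipped; F→slot 3; A skipped; D skipped; G skipped.
Profit = 70 + 64 + 35 + 59 = 228

228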